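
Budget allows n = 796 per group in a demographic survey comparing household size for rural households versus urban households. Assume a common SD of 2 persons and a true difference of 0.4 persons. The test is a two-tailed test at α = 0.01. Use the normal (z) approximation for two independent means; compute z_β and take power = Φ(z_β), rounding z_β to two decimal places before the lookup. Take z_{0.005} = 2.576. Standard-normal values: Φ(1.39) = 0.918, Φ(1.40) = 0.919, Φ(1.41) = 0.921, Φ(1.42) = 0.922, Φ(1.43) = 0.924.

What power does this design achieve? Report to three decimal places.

z_β = δ·√(n/(σ₁²+σ₂²)) − z_{α/2}
    = 0.4 · √(796/8) − 2.576
    = 0.4 · 9.97497 − 2.576
    = 3.9900 − 2.576 = 1.4140 → 1.41
Power = Φ(1.41) = 0.921.

Power ≈ 0.921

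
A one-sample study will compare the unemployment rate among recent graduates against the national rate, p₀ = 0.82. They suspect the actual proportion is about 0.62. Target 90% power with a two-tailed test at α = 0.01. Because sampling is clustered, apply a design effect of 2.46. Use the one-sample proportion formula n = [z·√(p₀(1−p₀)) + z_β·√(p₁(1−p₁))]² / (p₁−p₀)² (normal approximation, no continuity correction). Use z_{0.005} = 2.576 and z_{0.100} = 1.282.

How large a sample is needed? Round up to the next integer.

n = [z_{α/2}·√(p₀q₀) + z_β·√(p₁q₁)]² / (p₁ − p₀)²
  = [2.576·√(0.82·0.18) + 1.282·√(0.62·0.38)]² / (-0.20)²
  = [2.576·0.3842 + 1.282·0.4854]² / 0.0400
  = [1.6119]² / 0.0400
  = 64.96
Design effect: 2.46 × 64.96 = 159.80.
Round up → n = 160.

n = 160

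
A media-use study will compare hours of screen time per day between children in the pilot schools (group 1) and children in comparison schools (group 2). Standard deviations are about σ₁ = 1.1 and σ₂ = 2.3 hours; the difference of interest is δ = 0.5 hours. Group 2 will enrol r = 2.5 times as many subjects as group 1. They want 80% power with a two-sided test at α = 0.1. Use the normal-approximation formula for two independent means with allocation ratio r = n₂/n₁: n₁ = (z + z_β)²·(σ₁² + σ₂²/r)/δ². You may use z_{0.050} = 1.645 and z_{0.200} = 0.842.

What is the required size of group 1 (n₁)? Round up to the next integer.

n₁ = (z_{α/2} + z_β)² · (σ₁² + σ₂²/r) / δ²
   = (1.645 + 0.842)² · (1.1² + 2.3²/2.5) / 0.5²
   = 6.1852 · (1.21 + 2.116) / 0.25
   = 6.1852 · 3.326 / 0.25
   = 82.29
Round up → n₁ = 83; n₂ = r·n₁ = 2.5 × 83 = 208.

n₁ = 83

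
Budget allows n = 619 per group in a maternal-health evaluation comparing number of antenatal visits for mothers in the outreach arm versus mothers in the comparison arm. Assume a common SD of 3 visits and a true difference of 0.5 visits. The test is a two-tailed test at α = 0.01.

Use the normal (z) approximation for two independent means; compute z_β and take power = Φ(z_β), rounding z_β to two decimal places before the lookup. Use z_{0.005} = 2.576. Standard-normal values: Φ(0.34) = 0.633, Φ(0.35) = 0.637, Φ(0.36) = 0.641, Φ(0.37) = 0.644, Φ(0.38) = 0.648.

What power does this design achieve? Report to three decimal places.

z_β = δ·√(n/(σ₁²+σ₂²)) − z_{α/2}
    = 0.5 · √(619/18) − 2.576
    = 0.5 · 5.86420 − 2.576
    = 2.9321 − 2.576 = 0.3561 → 0.36
Power = Φ(0.36) = 0.641.

Power ≈ 0.641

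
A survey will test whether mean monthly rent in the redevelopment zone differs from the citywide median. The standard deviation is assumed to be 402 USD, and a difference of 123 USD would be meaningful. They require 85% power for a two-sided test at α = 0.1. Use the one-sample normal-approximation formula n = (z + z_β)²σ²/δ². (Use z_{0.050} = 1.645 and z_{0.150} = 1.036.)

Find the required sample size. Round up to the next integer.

n = (z_{α/2} + z_β)² · σ² / δ²
  = (1.645 + 1.036)² · 402² / 123²
  = 7.1878 · 161604 / 15129
  = 76.78
Round up → n = 77.

n = 77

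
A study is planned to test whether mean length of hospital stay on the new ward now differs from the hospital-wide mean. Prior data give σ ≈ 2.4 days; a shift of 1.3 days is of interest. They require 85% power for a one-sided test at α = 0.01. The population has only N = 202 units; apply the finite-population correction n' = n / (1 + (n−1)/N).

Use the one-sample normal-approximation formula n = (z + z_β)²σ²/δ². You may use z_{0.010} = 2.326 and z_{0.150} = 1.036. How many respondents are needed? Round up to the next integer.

n = 33

n = (z_α + z_β)² · σ² / δ²
  = (2.326 + 1.036)² · 2.4² / 1.3²
  = 11.3030 · 5.76 / 1.69
  = 38.52
Finite-population correction (N = 202): 38.52 / (1 + (38.52 − 1)/202) = 32.49.
Round up → n = 33.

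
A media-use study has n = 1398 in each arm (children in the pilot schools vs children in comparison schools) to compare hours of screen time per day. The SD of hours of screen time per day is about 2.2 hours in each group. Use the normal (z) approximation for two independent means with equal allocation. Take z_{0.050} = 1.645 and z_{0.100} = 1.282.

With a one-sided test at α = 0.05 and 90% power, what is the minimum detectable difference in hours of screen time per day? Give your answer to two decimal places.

Minimum detectable difference ≈ 0.24 hours

δ = (z_α + z_β) · √((σ₁²+σ₂²)/n)
  = (1.645 + 1.282) · √(9.68/1398)
  = 2.927 · √0.00692
  = 2.927 · 0.0832
  = 0.2436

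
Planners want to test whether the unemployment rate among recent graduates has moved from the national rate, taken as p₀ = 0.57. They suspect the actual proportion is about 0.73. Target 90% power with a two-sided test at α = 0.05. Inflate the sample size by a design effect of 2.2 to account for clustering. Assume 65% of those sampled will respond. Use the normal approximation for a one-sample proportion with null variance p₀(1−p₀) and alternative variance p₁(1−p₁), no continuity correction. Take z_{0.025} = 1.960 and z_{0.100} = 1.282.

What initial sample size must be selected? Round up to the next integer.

n = 314

n = [z_{α/2}·√(p₀q₀) + z_β·√(p₁q₁)]² / (p₁ − p₀)²
  = [1.960·√(0.57·0.43) + 1.282·√(0.73·0.27)]² / (0.16)²
  = [1.960·0.4951 + 1.282·0.4440]² / 0.0256
  = [1.5395]² / 0.0256
  = 92.58
Design effect: 2.2 × 92.58 = 203.68.
Adjust for 65% response: 203.68 / 0.65 = 313.35.
Round up → n = 314.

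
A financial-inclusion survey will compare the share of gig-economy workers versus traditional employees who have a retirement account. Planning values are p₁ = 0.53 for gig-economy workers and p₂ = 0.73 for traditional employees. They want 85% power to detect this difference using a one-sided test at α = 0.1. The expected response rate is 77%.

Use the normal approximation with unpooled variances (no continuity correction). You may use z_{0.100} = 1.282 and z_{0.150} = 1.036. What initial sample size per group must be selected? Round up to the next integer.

n = (z_α + z_β)² · [p₁(1−p₁) + p₂(1−p₂)] / (p₁ − p₂)²
  = (1.282 + 1.036)² · (0.53·0.47 + 0.73·0.27) / (-0.20)²
  = (2.318)² · (0.2491 + 0.1971) / 0.0400
  = 5.3731 · 0.4462 / 0.0400
  = 59.94
Adjust for 77% response: 59.94 / 0.77 = 77.84.
Round up → n = 78 per group.

n = 78 per group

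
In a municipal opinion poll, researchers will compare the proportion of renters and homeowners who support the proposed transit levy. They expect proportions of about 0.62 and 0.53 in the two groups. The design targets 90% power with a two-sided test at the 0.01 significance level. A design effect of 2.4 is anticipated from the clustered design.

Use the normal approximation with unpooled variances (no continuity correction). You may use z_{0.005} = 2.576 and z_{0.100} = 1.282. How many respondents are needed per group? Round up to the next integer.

n = 2138 per group

n = (z_{α/2} + z_β)² · [p₁(1−p₁) + p₂(1−p₂)] / (p₁ − p₂)²
  = (2.576 + 1.282)² · (0.62·0.38 + 0.53·0.47) / (0.09)²
  = (3.858)² · (0.2356 + 0.2491) / 0.0081
  = 14.8842 · 0.4847 / 0.0081
  = 890.66
Design effect: 2.4 × 890.66 = 2137.59.
Round up → n = 2138 per group.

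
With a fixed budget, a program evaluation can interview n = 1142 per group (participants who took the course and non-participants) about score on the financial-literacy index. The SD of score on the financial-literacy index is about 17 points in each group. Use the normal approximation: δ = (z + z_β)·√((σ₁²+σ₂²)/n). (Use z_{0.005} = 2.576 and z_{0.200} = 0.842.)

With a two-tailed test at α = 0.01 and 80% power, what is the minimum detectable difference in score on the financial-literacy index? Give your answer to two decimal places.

Minimum detectable difference ≈ 2.43 points

δ = (z_{α/2} + z_β) · √((σ₁²+σ₂²)/n)
  = (2.576 + 0.842) · √(578/1142)
  = 3.418 · √0.50613
  = 3.418 · 0.7114
  = 2.4317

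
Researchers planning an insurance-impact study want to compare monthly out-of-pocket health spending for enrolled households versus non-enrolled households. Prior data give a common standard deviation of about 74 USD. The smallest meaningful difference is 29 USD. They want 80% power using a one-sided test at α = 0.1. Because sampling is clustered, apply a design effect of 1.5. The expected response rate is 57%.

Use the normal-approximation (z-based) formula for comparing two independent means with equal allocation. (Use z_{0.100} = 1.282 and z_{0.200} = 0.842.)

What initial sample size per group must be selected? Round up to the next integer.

n = (z_α + z_β)² · (σ₁² + σ₂²) / δ²
  = (1.282 + 0.842)² · (2·74² = 10952) / 29²
  = 4.5114 · 10952 / 841
  = 58.75
Design effect: 1.5 × 58.75 = 88.12.
Adjust for 57% response: 88.12 / 0.57 = 154.60.
Round up → n = 155 per group.

n = 155 per group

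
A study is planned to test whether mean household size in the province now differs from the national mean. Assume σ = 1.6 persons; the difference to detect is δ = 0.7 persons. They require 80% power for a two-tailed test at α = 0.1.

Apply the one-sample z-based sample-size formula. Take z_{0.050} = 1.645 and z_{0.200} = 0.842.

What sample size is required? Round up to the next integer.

n = (z_{α/2} + z_β)² · σ² / δ²
  = (1.645 + 0.842)² · 1.6² / 0.7²
  = 6.1852 · 2.56 / 0.49
  = 32.31
Round up → n = 33.

n = 33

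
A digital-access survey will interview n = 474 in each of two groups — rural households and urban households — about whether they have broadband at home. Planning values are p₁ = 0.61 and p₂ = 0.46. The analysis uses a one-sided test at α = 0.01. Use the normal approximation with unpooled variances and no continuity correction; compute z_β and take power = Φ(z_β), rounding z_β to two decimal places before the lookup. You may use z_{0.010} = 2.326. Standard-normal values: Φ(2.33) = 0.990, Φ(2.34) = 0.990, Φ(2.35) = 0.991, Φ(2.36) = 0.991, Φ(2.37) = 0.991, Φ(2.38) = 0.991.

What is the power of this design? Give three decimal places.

Power ≈ 0.991

z_β = |p₁−p₂|·√(n/[p₁q₁+p₂q₂]) − z_α
    = 0.15 · √(474/0.4863) − 2.326
    = 0.15 · 31.2203 − 2.326
    = 4.6830 − 2.326 = 2.3570 → 2.36
Power = Φ(2.36) = 0.991.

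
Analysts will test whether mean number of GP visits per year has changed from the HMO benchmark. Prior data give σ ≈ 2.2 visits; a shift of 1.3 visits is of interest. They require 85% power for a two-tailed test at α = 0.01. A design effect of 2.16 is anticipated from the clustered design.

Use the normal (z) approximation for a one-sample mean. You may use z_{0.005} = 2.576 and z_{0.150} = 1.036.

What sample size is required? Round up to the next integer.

n = 81

n = (z_{α/2} + z_β)² · σ² / δ²
  = (2.576 + 1.036)² · 2.2² / 1.3²
  = 13.0465 · 4.84 / 1.69
  = 37.36
Design effect: 2.16 × 37.36 = 80.71.
Round up → n = 81.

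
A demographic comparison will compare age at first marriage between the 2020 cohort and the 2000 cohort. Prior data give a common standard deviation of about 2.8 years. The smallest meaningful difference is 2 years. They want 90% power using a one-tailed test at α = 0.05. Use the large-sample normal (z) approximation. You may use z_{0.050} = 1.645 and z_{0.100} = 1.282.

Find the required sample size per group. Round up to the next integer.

n = 34 per group

n = (z_α + z_β)² · (σ₁² + σ₂²) / δ²
  = (1.645 + 1.282)² · (2·2.8² = 15.68) / 2²
  = 8.5673 · 15.68 / 4
  = 33.58
Round up → n = 34 per group.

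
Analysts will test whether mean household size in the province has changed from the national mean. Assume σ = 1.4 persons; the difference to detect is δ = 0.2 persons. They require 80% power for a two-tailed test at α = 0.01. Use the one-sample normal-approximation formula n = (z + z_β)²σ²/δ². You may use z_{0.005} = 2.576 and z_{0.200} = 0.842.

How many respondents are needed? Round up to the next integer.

n = 573

n = (z_{α/2} + z_β)² · σ² / δ²
  = (2.576 + 0.842)² · 1.4² / 0.2²
  = 11.6827 · 1.96 / 0.04
  = 572.45
Round up → n = 573.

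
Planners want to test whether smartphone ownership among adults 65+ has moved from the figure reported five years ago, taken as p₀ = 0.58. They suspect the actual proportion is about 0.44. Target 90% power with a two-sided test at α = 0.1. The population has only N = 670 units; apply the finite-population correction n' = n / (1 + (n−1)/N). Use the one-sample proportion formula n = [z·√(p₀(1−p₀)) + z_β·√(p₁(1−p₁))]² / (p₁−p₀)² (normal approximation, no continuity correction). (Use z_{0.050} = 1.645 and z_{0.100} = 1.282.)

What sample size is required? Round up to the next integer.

n = [z_{α/2}·√(p₀q₀) + z_β·√(p₁q₁)]² / (p₁ − p₀)²
  = [1.645·√(0.58·0.42) + 1.282·√(0.44·0.56)]² / (-0.14)²
  = [1.645·0.4936 + 1.282·0.4964]² / 0.0196
  = [1.4483]² / 0.0196
  = 107.01
Finite-population correction (N = 670): 107.01 / (1 + (107.01 − 1)/670) = 92.40.
Round up → n = 93.

n = 93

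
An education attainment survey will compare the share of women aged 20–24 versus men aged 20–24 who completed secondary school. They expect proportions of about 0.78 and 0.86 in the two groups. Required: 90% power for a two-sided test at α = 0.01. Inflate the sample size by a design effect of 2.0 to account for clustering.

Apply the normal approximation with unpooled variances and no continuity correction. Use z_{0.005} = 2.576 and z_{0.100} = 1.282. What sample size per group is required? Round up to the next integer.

n = (z_{α/2} + z_β)² · [p₁(1−p₁) + p₂(1−p₂)] / (p₁ − p₂)²
  = (2.576 + 1.282)² · (0.78·0.22 + 0.86·0.14) / (-0.08)²
  = (3.858)² · (0.1716 + 0.1204) / 0.0064
  = 14.8842 · 0.2920 / 0.0064
  = 679.09
Design effect: 2.0 × 679.09 = 1358.18.
Round up → n = 1359 per group.

n = 1359 per group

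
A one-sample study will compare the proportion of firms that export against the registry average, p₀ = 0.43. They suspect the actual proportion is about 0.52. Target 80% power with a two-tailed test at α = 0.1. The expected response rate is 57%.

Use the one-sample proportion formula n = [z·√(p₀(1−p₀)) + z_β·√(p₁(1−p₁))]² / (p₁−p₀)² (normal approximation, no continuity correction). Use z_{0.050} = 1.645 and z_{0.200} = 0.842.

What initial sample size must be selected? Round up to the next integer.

n = 331

n = [z_{α/2}·√(p₀q₀) + z_β·√(p₁q₁)]² / (p₁ − p₀)²
  = [1.645·√(0.43·0.57) + 0.842·√(0.52·0.48)]² / (0.09)²
  = [1.645·0.4951 + 0.842·0.4996]² / 0.0081
  = [1.2351]² / 0.0081
  = 188.32
Adjust for 57% response: 188.32 / 0.57 = 330.38.
Round up → n = 331.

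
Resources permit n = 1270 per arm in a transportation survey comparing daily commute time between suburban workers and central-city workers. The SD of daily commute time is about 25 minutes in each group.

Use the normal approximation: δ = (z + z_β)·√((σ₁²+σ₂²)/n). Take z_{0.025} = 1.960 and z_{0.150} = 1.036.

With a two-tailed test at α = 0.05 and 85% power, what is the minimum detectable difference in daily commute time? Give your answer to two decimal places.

Minimum detectable difference ≈ 2.97 minutes

δ = (z_{α/2} + z_β) · √((σ₁²+σ₂²)/n)
  = (1.960 + 1.036) · √(1250/1270)
  = 2.996 · √0.98425
  = 2.996 · 0.9921
  = 2.9723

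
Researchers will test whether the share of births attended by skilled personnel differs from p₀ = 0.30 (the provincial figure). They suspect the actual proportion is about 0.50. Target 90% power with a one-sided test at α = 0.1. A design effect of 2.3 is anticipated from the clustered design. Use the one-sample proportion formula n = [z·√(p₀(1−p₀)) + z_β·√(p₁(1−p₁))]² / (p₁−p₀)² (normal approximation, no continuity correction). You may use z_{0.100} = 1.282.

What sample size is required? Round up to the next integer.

n = 87

n = [z_α·√(p₀q₀) + z_β·√(p₁q₁)]² / (p₁ − p₀)²
  = [1.282·√(0.30·0.70) + 1.282·√(0.50·0.50)]² / (0.20)²
  = [1.282·0.4583 + 1.282·0.5000]² / 0.0400
  = [1.2285]² / 0.0400
  = 37.73
Design effect: 2.3 × 37.73 = 86.78.
Round up → n = 87.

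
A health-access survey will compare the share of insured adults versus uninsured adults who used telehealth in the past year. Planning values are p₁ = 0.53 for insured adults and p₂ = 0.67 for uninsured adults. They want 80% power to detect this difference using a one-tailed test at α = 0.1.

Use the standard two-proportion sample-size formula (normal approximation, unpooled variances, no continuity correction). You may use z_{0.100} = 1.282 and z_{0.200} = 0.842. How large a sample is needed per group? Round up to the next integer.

n = (z_α + z_β)² · [p₁(1−p₁) + p₂(1−p₂)] / (p₁ − p₂)²
  = (1.282 + 0.842)² · (0.53·0.47 + 0.67·0.33) / (-0.14)²
  = (2.124)² · (0.2491 + 0.2211) / 0.0196
  = 4.5114 · 0.4702 / 0.0196
  = 108.23
Round up → n = 109 per group.

n = 109 per group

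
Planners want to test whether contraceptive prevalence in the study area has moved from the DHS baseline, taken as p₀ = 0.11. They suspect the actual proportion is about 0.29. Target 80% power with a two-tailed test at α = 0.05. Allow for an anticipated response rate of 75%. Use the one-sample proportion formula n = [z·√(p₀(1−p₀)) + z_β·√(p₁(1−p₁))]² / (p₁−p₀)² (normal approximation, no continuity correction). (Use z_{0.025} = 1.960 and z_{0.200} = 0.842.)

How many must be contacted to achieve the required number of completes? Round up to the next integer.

n = [z_{α/2}·√(p₀q₀) + z_β·√(p₁q₁)]² / (p₁ − p₀)²
  = [1.960·√(0.11·0.89) + 0.842·√(0.29·0.71)]² / (0.18)²
  = [1.960·0.3129 + 0.842·0.4538]² / 0.0324
  = [0.9953]² / 0.0324
  = 30.58
Adjust for 75% response: 30.58 / 0.75 = 40.77.
Round up → n = 41.

n = 41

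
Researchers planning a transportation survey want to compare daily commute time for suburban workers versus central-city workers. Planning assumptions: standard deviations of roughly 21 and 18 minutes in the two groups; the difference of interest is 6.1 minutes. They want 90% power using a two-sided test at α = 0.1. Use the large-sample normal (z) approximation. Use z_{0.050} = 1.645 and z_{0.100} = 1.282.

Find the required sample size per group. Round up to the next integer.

n = (z_{α/2} + z_β)² · (σ₁² + σ₂²) / δ²
  = (1.645 + 1.282)² · (21² + 18² = 765) / 6.1²
  = 8.5673 · 765 / 37.21
  = 176.14
Round up → n = 177 per group.

n = 177 per group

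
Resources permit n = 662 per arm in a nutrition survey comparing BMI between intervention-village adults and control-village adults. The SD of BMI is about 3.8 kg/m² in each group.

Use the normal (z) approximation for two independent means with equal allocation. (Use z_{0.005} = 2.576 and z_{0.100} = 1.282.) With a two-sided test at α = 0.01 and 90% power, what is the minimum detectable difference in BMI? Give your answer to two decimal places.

δ = (z_{α/2} + z_β) · √((σ₁²+σ₂²)/n)
  = (2.576 + 1.282) · √(28.88/662)
  = 3.858 · √0.04363
  = 3.858 · 0.2089
  = 0.8058

Minimum detectable difference ≈ 0.81 kg/m²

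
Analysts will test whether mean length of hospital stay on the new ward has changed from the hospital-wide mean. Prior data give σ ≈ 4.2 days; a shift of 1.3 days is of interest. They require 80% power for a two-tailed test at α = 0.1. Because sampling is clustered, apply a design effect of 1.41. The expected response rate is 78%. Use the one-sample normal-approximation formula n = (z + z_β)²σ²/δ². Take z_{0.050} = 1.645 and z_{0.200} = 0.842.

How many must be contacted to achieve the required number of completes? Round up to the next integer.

n = 117

n = (z_{α/2} + z_β)² · σ² / δ²
  = (1.645 + 0.842)² · 4.2² / 1.3²
  = 6.1852 · 17.64 / 1.69
  = 64.56
Design effect: 1.41 × 64.56 = 91.03.
Adjust for 78% response: 91.03 / 0.78 = 116.70.
Round up → n = 117.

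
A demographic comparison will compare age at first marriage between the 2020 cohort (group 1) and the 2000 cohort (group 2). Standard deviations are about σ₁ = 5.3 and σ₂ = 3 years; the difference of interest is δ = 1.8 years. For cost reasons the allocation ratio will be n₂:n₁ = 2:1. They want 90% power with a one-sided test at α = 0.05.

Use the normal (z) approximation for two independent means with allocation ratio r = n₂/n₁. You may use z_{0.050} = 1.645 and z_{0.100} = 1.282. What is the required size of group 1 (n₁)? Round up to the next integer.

n₁ = 87

n₁ = (z_α + z_β)² · (σ₁² + σ₂²/r) / δ²
   = (1.645 + 1.282)² · (5.3² + 3²/2) / 1.8²
   = 8.5673 · (28.09 + 4.5) / 3.24
   = 8.5673 · 32.59 / 3.24
   = 86.18
Round up → n₁ = 87; n₂ = r·n₁ = 2 × 87 = 174.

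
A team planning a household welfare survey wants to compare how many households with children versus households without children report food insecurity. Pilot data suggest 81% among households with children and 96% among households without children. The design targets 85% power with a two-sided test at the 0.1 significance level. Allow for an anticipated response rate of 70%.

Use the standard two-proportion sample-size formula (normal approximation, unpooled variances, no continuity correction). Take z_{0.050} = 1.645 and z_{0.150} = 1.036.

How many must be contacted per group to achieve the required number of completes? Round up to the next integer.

n = (z_{α/2} + z_β)² · [p₁(1−p₁) + p₂(1−p₂)] / (p₁ − p₂)²
  = (1.645 + 1.036)² · (0.81·0.19 + 0.96·0.04) / (-0.15)²
  = (2.681)² · (0.1539 + 0.0384) / 0.0225
  = 7.1878 · 0.1923 / 0.0225
  = 61.43
Adjust for 70% response: 61.43 / 0.70 = 87.76.
Round up → n = 88 per group.

n = 88 per group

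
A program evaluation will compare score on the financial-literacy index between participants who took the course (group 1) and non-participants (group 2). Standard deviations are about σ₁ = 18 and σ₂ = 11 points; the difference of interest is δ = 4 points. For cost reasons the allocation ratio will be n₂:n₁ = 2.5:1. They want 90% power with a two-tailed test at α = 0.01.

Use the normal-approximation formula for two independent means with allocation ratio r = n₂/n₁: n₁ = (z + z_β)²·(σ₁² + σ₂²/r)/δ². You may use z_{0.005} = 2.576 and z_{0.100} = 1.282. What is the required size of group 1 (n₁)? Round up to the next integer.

n₁ = 347

n₁ = (z_{α/2} + z_β)² · (σ₁² + σ₂²/r) / δ²
   = (2.576 + 1.282)² · (18² + 11²/2.5) / 4²
   = 14.8842 · (324 + 48.4) / 16
   = 14.8842 · 372.4 / 16
   = 346.43
Round up → n₁ = 347; n₂ = r·n₁ = 2.5 × 347 = 868.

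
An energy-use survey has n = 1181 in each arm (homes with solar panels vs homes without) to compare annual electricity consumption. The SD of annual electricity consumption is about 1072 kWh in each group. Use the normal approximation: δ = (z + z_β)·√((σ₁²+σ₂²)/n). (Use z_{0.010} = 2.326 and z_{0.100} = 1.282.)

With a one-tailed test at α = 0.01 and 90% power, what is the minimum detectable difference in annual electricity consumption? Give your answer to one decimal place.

δ = (z_α + z_β) · √((σ₁²+σ₂²)/n)
  = (2.326 + 1.282) · √(2298368/1181)
  = 3.608 · √1946.1
  = 3.608 · 44.1149
  = 159.1664

Minimum detectable difference ≈ 159.2 kWh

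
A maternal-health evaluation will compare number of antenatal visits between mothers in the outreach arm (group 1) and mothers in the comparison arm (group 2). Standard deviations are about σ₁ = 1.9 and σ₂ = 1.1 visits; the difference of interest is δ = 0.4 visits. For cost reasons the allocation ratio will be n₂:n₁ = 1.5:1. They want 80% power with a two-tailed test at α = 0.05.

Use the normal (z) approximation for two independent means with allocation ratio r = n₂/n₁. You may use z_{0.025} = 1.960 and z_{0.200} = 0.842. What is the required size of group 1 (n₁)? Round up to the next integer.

n₁ = 217

n₁ = (z_{α/2} + z_β)² · (σ₁² + σ₂²/r) / δ²
   = (1.960 + 0.842)² · (1.9² + 1.1²/1.5) / 0.4²
   = 7.8512 · (3.61 + 0.80667) / 0.16
   = 7.8512 · 4.4167 / 0.16
   = 216.73
Round up → n₁ = 217; n₂ = r·n₁ = 1.5 × 217 = 326.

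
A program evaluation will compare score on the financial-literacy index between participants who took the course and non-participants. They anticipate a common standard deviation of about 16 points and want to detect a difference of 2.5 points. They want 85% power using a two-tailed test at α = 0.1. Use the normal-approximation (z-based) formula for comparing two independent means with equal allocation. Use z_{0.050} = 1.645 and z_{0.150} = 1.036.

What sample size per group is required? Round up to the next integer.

n = 589 per group

n = (z_{α/2} + z_β)² · (σ₁² + σ₂²) / δ²
  = (1.645 + 1.036)² · (2·16² = 512) / 2.5²
  = 7.1878 · 512 / 6.25
  = 588.82
Round up → n = 589 per group.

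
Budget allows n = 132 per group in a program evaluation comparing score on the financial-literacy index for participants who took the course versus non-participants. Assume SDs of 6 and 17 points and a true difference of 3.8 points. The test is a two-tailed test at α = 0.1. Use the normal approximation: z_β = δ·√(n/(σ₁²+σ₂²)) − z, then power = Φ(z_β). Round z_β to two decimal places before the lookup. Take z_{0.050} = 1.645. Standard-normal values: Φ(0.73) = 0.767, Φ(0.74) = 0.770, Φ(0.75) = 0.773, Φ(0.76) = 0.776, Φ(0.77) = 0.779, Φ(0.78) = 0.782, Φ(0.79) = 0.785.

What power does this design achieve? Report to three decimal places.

z_β = δ·√(n/(σ₁²+σ₂²)) − z_{α/2}
    = 3.8 · √(132/325) − 1.645
    = 3.8 · 0.63730 − 1.645
    = 2.4217 − 1.645 = 0.7767 → 0.78
Power = Φ(0.78) = 0.782.

Power ≈ 0.782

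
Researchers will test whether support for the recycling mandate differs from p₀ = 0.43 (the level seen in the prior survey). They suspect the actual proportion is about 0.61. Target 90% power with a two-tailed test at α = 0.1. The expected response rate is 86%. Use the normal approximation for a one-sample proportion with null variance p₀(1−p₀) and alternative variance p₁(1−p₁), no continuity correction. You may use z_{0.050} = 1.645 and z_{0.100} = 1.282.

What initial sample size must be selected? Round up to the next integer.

n = [z_{α/2}·√(p₀q₀) + z_β·√(p₁q₁)]² / (p₁ − p₀)²
  = [1.645·√(0.43·0.57) + 1.282·√(0.61·0.39)]² / (0.18)²
  = [1.645·0.4951 + 1.282·0.4877]² / 0.0324
  = [1.4397]² / 0.0324
  = 63.97
Adjust for 86% response: 63.97 / 0.86 = 74.39.
Round up → n = 75.

n = 75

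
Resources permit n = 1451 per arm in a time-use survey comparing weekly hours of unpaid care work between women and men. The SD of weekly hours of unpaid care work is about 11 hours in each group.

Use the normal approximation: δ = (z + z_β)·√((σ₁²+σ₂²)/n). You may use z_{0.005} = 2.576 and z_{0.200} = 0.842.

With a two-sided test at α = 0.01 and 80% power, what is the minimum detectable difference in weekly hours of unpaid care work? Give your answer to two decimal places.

δ = (z_{α/2} + z_β) · √((σ₁²+σ₂²)/n)
  = (2.576 + 0.842) · √(242/1451)
  = 3.418 · √0.16678
  = 3.418 · 0.4084
  = 1.3959

Minimum detectable difference ≈ 1.40 hours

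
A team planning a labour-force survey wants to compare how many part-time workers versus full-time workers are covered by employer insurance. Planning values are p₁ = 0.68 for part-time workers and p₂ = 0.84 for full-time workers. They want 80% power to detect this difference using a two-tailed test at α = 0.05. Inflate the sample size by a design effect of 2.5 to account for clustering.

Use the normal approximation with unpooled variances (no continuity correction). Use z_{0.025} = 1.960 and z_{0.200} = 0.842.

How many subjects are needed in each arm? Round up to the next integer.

n = (z_{α/2} + z_β)² · [p₁(1−p₁) + p₂(1−p₂)] / (p₁ − p₂)²
  = (1.960 + 0.842)² · (0.68·0.32 + 0.84·0.16) / (-0.16)²
  = (2.802)² · (0.2176 + 0.1344) / 0.0256
  = 7.8512 · 0.3520 / 0.0256
  = 107.95
Design effect: 2.5 × 107.95 = 269.89.
Round up → n = 270 per group.

n = 270 per group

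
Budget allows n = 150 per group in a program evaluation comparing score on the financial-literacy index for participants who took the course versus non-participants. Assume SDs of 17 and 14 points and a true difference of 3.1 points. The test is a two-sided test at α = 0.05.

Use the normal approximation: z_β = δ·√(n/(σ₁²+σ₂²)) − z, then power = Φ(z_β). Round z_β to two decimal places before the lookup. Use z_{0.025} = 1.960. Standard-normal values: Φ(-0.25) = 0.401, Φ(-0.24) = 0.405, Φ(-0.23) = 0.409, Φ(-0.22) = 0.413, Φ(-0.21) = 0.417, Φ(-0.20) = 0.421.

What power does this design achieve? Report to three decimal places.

z_β = δ·√(n/(σ₁²+σ₂²)) − z_{α/2}
    = 3.1 · √(150/485) − 1.960
    = 3.1 · 0.55613 − 1.960
    = 1.7240 − 1.960 = -0.2360 → -0.24
Power = Φ(-0.24) = 0.405.

Power ≈ 0.405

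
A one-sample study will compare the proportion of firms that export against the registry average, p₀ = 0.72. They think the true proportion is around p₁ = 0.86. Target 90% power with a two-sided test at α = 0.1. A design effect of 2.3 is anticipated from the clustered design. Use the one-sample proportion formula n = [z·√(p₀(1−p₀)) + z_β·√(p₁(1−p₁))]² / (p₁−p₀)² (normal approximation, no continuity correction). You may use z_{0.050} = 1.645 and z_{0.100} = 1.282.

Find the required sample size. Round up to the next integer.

n = [z_{α/2}·√(p₀q₀) + z_β·√(p₁q₁)]² / (p₁ − p₀)²
  = [1.645·√(0.72·0.28) + 1.282·√(0.86·0.14)]² / (0.14)²
  = [1.645·0.4490 + 1.282·0.3470]² / 0.0196
  = [1.1834]² / 0.0196
  = 71.46
Design effect: 2.3 × 71.46 = 164.35.
Round up → n = 165.

n = 165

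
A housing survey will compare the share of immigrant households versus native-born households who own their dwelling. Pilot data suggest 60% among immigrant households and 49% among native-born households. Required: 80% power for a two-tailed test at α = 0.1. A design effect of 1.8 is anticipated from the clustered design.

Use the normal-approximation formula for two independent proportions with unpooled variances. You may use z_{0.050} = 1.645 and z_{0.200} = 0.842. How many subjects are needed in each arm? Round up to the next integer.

n = 451 per group

n = (z_{α/2} + z_β)² · [p₁(1−p₁) + p₂(1−p₂)] / (p₁ − p₂)²
  = (1.645 + 0.842)² · (0.60·0.40 + 0.49·0.51) / (0.11)²
  = (2.487)² · (0.2400 + 0.2499) / 0.0121
  = 6.1852 · 0.4899 / 0.0121
  = 250.42
Design effect: 1.8 × 250.42 = 450.76.
Round up → n = 451 per group.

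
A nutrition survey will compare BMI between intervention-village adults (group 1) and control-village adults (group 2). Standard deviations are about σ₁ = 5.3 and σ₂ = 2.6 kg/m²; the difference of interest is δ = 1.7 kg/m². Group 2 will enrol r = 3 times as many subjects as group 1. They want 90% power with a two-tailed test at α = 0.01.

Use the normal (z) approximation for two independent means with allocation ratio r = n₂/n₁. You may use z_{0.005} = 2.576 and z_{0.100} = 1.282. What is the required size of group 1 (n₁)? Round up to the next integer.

n₁ = (z_{α/2} + z_β)² · (σ₁² + σ₂²/r) / δ²
   = (2.576 + 1.282)² · (5.3² + 2.6²/3) / 1.7²
   = 14.8842 · (28.09 + 2.2533) / 2.89
   = 14.8842 · 30.3433 / 2.89
   = 156.28
Round up → n₁ = 157; n₂ = r·n₁ = 3 × 157 = 471.

n₁ = 157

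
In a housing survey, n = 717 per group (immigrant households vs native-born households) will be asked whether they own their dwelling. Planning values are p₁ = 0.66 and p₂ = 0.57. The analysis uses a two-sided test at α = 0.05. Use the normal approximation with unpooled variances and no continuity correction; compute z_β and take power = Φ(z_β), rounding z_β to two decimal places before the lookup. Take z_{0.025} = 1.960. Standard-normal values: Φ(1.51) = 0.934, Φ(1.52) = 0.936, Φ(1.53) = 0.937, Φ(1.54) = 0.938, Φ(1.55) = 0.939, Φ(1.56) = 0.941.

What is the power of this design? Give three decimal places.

z_β = |p₁−p₂|·√(n/[p₁q₁+p₂q₂]) − z_{α/2}
    = 0.09 · √(717/0.4695) − 1.960
    = 0.09 · 39.0789 − 1.960
    = 3.5171 − 1.960 = 1.5571 → 1.56
Power = Φ(1.56) = 0.941.

Power ≈ 0.941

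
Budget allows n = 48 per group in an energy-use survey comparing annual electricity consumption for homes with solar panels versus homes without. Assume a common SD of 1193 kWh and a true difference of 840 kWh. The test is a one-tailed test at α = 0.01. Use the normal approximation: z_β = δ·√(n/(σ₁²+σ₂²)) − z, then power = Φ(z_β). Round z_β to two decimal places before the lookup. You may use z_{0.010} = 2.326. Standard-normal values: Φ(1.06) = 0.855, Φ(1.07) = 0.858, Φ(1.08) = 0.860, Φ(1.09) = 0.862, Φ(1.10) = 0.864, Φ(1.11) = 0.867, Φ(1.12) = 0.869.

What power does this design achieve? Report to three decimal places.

z_β = δ·√(n/(σ₁²+σ₂²)) − z_α
    = 840 · √(48/2846498) − 2.326
    = 840 · 0.00411 − 2.326
    = 3.4494 − 2.326 = 1.1234 → 1.12
Power = Φ(1.12) = 0.869.

Power ≈ 0.869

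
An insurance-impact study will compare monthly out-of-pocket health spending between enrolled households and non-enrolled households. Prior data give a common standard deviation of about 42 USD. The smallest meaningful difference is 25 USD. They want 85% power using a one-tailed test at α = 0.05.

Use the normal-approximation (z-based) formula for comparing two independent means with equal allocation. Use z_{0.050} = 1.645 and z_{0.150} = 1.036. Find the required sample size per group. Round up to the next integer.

n = (z_α + z_β)² · (σ₁² + σ₂²) / δ²
  = (1.645 + 1.036)² · (2·42² = 3528) / 25²
  = 7.1878 · 3528 / 625
  = 40.57
Round up → n = 41 per group.

n = 41 per group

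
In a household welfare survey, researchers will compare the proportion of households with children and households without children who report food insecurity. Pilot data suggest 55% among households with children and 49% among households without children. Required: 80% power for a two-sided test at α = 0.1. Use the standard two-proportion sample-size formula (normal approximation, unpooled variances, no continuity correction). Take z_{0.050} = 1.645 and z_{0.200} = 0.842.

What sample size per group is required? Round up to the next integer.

n = (z_{α/2} + z_β)² · [p₁(1−p₁) + p₂(1−p₂)] / (p₁ − p₂)²
  = (1.645 + 0.842)² · (0.55·0.45 + 0.49·0.51) / (0.06)²
  = (2.487)² · (0.2475 + 0.2499) / 0.0036
  = 6.1852 · 0.4974 / 0.0036
  = 854.58
Round up → n = 855 per group.

n = 855 per group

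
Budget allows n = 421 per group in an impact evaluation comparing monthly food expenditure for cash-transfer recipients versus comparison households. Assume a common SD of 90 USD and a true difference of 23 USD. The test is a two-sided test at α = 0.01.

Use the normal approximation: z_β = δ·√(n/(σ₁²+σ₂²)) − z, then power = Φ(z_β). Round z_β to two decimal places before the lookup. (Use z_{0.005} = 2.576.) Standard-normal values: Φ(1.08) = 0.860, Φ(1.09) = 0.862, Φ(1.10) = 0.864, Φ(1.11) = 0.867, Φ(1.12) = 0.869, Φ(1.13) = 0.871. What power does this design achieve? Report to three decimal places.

z_β = δ·√(n/(σ₁²+σ₂²)) − z_{α/2}
    = 23 · √(421/16200) − 2.576
    = 23 · 0.16121 − 2.576
    = 3.7078 − 2.576 = 1.1318 → 1.13
Power = Φ(1.13) = 0.871.

Power ≈ 0.871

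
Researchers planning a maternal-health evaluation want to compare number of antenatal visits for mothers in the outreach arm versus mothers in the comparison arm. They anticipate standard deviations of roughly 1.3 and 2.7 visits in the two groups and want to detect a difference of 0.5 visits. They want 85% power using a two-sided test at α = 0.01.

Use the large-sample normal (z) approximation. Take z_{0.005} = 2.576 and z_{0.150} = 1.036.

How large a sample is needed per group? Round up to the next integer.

n = 469 per group

n = (z_{α/2} + z_β)² · (σ₁² + σ₂²) / δ²
  = (2.576 + 1.036)² · (1.3² + 2.7² = 8.98) / 0.5²
  = 13.0465 · 8.98 / 0.25
  = 468.63
Round up → n = 469 per group.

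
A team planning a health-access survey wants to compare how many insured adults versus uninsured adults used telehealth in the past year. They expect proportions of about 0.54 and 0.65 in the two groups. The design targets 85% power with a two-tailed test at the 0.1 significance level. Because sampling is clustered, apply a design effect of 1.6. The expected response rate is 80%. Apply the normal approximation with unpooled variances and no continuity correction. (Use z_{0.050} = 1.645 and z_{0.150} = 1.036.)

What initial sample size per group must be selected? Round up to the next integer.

n = 566 per group

n = (z_{α/2} + z_β)² · [p₁(1−p₁) + p₂(1−p₂)] / (p₁ − p₂)²
  = (1.645 + 1.036)² · (0.54·0.46 + 0.65·0.35) / (-0.11)²
  = (2.681)² · (0.2484 + 0.2275) / 0.0121
  = 7.1878 · 0.4759 / 0.0121
  = 282.70
Design effect: 1.6 × 282.70 = 452.32.
Adjust for 80% response: 452.32 / 0.80 = 565.40.
Round up → n = 566 per group.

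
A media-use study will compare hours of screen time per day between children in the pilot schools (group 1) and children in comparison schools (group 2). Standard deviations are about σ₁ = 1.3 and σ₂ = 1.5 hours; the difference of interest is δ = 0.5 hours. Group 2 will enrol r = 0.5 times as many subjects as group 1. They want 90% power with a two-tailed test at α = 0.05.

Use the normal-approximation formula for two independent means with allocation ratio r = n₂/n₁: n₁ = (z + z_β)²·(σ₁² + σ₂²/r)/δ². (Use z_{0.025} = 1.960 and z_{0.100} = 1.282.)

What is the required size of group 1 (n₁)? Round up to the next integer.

n₁ = 261

n₁ = (z_{α/2} + z_β)² · (σ₁² + σ₂²/r) / δ²
   = (1.960 + 1.282)² · (1.3² + 1.5²/0.5) / 0.5²
   = 10.5106 · (1.69 + 4.5) / 0.25
   = 10.5106 · 6.19 / 0.25
   = 260.24
Round up → n₁ = 261; n₂ = r·n₁ = 0.5 × 261 = 131.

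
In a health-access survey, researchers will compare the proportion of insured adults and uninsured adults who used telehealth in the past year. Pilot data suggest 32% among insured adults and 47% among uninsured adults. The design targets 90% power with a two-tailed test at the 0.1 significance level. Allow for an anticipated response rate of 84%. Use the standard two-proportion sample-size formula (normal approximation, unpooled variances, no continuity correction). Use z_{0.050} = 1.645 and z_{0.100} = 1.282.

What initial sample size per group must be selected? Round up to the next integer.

n = 212 per group

n = (z_{α/2} + z_β)² · [p₁(1−p₁) + p₂(1−p₂)] / (p₁ − p₂)²
  = (1.645 + 1.282)² · (0.32·0.68 + 0.47·0.53) / (-0.15)²
  = (2.927)² · (0.2176 + 0.2491) / 0.0225
  = 8.5673 · 0.4667 / 0.0225
  = 177.71
Adjust for 84% response: 177.71 / 0.84 = 211.55.
Round up → n = 212 per group.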